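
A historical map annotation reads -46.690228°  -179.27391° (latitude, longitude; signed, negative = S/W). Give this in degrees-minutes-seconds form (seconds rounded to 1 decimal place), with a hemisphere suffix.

Latitude is negative → S; |value| = 46.690228
Latitude: 0.690228° → 41.41368′; 0.41368 × 60 = 24.821″
Longitude is negative → W; |value| = 179.273910
Longitude: 0.273910 × 60 = 16.43460′ → 16′, remainder × 60 = 26.076″

46°41′24.8″ S, 179°16′26.1″ W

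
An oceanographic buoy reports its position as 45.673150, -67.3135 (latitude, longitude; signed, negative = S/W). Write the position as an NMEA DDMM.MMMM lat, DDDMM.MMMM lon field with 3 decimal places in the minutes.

φ: minutes = (45.673150 − 45) × 60 = 40.38900
Longitude is negative → W; |value| = 67.313500
Lon: fractional part 0.313500 → 18.81000 minutes

4540.389,N / 06718.810,W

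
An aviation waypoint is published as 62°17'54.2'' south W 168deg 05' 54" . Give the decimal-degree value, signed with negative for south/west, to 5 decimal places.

φ: 62° + 17/60 + 54.2/3600 = 62 + 0.283333 + 0.015056 = 62.298389
S → negative
λ: 168° + 5/60 + 54/3600 = 168 + 0.083333 + 0.015000 = 168.098333
hemisphere W, so the sign is −

-62.29839, -168.09833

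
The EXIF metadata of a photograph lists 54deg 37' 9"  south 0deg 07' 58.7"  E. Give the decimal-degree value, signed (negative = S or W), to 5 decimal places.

-54.61917, 0.13297

Lat: 54 + 37/60 + 9/3600 = 54.619167
S → negative
Longitude: 0° + 7/60 + 58.7/3600 = 0 + 0.116667 + 0.016306 = 0.132972
E ⇒ keep positive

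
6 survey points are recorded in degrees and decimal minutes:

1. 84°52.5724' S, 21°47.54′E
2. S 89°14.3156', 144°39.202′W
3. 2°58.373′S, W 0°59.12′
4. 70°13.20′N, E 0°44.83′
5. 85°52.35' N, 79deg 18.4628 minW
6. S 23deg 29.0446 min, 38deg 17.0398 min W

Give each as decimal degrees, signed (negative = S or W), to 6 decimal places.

Point 1:
  Latitude: 84 + 52.5724/60 = 84.8762067
  S ⇒ negate
  Longitude: 21 + 47.54/60 = 21.7923333
  E ⇒ keep positive
Point 2:
  Latitude: 14.3156′ = 0.238593°; total 89.2385933
  S ⇒ negate
  λ: 39.202′ = 0.653367°; total 144.6533667
  W → negative
Point 3:
  φ: 58.373′ = 0.972883°; total 2.9728833
  hemisphere S, so the sign is −
  λ: 0 + 59.12/60 = 0.9853333
  W ⇒ negate
Point 4:
  Lat: 70 + 13.2/60 = 70.2200000
  N ⇒ keep positive
  Longitude: 44.83′ = 0.747167°; total 0.7471667
  E → positive
Point 5:
  Lat: 85 + 52.35/60 = 85.8725000
  N → positive
  Lon: 79 + 18.4628/60 = 79.3077133
  W → negative
Point 6:
  Latitude: 29.0446′ = 0.484077°; total 23.4840767
  S ⇒ negate
  Lon: 38 + 17.0398/60 = 38.2839967
  W ⇒ negate

1. -84.876207, 21.792333
2. -89.238593, -144.653367
3. -2.972883, -0.985333
4. 70.220000, 0.747167
5. 85.872500, -79.307713
6. -23.484077, -38.283997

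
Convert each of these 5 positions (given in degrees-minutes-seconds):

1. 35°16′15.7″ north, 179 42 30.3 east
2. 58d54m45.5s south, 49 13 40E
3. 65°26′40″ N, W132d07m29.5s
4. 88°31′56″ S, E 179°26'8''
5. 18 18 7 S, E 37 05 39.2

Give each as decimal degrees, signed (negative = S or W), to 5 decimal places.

1. 35.27103, 179.70842
2. -58.91264, 49.22778
3. 65.44444, -132.12486
4. -88.53222, 179.43556
5. -18.30194, 37.09422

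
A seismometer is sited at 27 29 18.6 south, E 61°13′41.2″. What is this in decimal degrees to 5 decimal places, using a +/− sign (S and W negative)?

Latitude: 27° + 29/60 + 18.6/3600 = 27 + 0.483333 + 0.005167 = 27.488500
hemisphere S, so the sign is −
Lon: 61 + 13/60 + 41.2/3600 = 61.228111
E ⇒ keep positive

-27.48850, 61.22811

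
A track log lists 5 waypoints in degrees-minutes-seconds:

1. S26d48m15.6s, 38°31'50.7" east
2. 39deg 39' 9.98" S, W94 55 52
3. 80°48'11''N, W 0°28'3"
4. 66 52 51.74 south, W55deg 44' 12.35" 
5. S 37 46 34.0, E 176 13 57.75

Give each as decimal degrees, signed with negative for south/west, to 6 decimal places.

Point 1:
  Lat: 48′ + 15.6″ = 48.26000′; 26 + 48.26000/60 = 26.8043333
  S → negative
  λ: 38° + 31/60 + 50.7/3600 = 38 + 0.516667 + 0.014083 = 38.5307500
  E ⇒ keep positive
Point 2:
  φ: 39 + 39/60 + 9.98/3600 = 39.6527722
  hemisphere S, so the sign is −
  λ: 94 + 55/60 + 52/3600 = 94.9311111
  W → negative
Point 3:
  Lat: 48′ + 11″ = 48.18333′; 80 + 48.18333/60 = 80.8030556
  N ⇒ keep positive
  λ: 0 + 28/60 + 3/3600 = 0.4675000
  hemisphere W, so the sign is −
Point 4:
  Lat: 52′ + 51.74″ = 52.86233′; 66 + 52.86233/60 = 66.8810389
  S ⇒ negate
  λ: 55 + 44/60 + 12.35/3600 = 55.7367639
  W ⇒ negate
Point 5:
  Latitude: 37° + 46/60 + 34/3600 = 37 + 0.766667 + 0.009444 = 37.7761111
  hemisphere S, so the sign is −
  Longitude: 176 + 13/60 + 57.75/3600 = 176.2327083
  E ⇒ keep positive

1. -26.804333, 38.530750
2. -39.652772, -94.931111
3. 80.803056, -0.467500
4. -66.881039, -55.736764
5. -37.776111, 176.232708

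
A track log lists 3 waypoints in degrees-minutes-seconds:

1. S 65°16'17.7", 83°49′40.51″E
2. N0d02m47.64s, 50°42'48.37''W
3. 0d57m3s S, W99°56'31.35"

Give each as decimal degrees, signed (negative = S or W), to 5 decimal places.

Point 1:
  φ: 16′ + 17.7″ = 16.29500′; 65 + 16.29500/60 = 65.271583
  hemisphere S, so the sign is −
  λ: 83 + 49/60 + 40.51/3600 = 83.827919
  E ⇒ keep positive
Point 2:
  Lat: 0 + 2/60 + 47.64/3600 = 0.046567
  N → positive
  Longitude: 42′ + 48.37″ = 42.80617′; 50 + 42.80617/60 = 50.713436
  hemisphere W, so the sign is −
Point 3:
  Latitude: 57′ + 3″ = 57.05000′; 0 + 57.05000/60 = 0.950833
  S → negative
  Lon: 99 + 56/60 + 31.35/3600 = 99.942042
  W ⇒ negate

1. -65.27158, 83.82792
2. 0.04657, -50.71344
3. -0.95083, -99.94204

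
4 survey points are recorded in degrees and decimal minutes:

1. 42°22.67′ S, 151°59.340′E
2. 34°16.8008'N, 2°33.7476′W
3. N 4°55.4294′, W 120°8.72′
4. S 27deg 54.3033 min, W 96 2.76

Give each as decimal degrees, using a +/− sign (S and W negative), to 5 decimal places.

Point 1:
  Lat: 42 + 22.67/60 = 42.377833
  S → negative
  Lon: 59.34′ = 0.989000°; total 151.989000
  E → positive
Point 2:
  Lat: 34 + 16.8008/60 = 34.280013
  N → positive
  Longitude: 33.7476′ = 0.562460°; total 2.562460
  hemisphere W, so the sign is −
Point 3:
  φ: 55.4294′ = 0.923823°; total 4.923823
  N ⇒ keep positive
  λ: 8.72′ = 0.145333°; total 120.145333
  W ⇒ negate
Point 4:
  Lat: 54.3033′ = 0.905055°; total 27.905055
  S → negative
  Lon: 2.76′ = 0.046000°; total 96.046000
  hemisphere W, so the sign is −

1. -42.37783, 151.98900
2. 34.28001, -2.56246
3. 4.92382, -120.14533
4. -27.90506, -96.04600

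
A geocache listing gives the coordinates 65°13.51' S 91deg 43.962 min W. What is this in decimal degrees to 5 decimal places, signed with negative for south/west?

-65.22517, -91.73270

Lat: 13.51′ = 0.225167°; total 65.225167
S → negative
Lon: 91 + 43.962/60 = 91.732700
W → negative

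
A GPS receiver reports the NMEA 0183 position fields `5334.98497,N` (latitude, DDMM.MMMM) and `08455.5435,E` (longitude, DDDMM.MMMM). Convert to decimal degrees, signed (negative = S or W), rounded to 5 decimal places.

53.58308, 84.92573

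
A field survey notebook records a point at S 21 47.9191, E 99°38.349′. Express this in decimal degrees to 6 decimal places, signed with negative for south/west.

-21.798652, 99.639150

φ: 21 + 47.9191/60 = 21.7986517
S ⇒ negate
Lon: 99 + 38.349/60 = 99.6391500
E → positive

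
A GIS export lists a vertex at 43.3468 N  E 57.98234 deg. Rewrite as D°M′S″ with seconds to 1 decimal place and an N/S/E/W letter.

φ: whole degrees 43; 20.80800′ → 20′ and 48.480″
λ: whole degrees 57; 58.94040′ → 58′ and 56.424″

43°20′48.5″ N, 57°58′56.4″ E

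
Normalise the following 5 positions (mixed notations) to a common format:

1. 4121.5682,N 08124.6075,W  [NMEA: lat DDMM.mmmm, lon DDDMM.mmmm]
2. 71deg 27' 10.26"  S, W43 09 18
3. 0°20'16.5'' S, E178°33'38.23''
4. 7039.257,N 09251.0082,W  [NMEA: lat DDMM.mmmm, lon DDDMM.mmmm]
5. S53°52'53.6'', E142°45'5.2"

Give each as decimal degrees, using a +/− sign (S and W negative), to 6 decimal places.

1. 41.359470, -81.410125
2. -71.452850, -43.155000
3. -0.337917, 178.560619
4. 70.654283, -92.850137
5. -53.881556, 142.751444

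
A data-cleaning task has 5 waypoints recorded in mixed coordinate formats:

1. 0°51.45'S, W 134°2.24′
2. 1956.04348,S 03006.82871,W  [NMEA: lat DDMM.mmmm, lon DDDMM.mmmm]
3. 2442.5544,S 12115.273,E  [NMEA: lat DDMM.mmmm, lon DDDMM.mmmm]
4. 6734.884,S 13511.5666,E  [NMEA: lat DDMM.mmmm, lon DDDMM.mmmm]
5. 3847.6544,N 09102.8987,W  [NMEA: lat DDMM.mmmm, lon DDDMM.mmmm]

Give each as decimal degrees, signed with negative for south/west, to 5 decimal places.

Point 1:
  Lat: 0 + 51.45/60 = 0.857500
  hemisphere S, so the sign is −
  Lon: 2.24′ = 0.037333°; total 134.037333
  W ⇒ negate
Point 2:
  φ: split at 2 digits → 19° and 56.04348′; 19 + 56.04348/60 = 19.934058
  S ⇒ negate
  λ: split at 3 digits → 030° and 6.82871′; 30 + 6.82871/60 = 30.113812
  hemisphere W, so the sign is −
Point 3:
  φ: split at 2 digits → 24° and 42.5544′; 24 + 42.5544/60 = 24.709240
  S → negative
  λ: split at 3 digits → 121° and 15.273′; 121 + 15.273/60 = 121.254550
  E ⇒ keep positive
Point 4:
  Lat: split at 2 digits → 67° and 34.884′; 67 + 34.884/60 = 67.581400
  hemisphere S, so the sign is −
  λ: degrees = first 3 digits = 135, minutes = 11.5666; 135 + 11.5666/60 = 135.192777
  E → positive
Point 5:
  φ: degrees = first 2 digits = 38, minutes = 47.6544; 38 + 47.6544/60 = 38.794240
  N → positive
  Lon: degrees = first 3 digits = 91, minutes = 2.8987; 91 + 2.8987/60 = 91.048312
  W ⇒ negate

1. -0.85750, -134.03733
2. -19.93406, -30.11381
3. -24.70924, 121.25455
4. -67.58140, 135.19278
5. 38.79424, -91.04831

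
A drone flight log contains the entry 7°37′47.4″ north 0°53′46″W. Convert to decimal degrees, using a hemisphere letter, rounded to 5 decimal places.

7.62983° N, 0.89611° W

Lat: 7 + 37/60 + 47.4/3600 = 7.629833
Lon: 53′ + 46″ = 53.76667′; 0 + 53.76667/60 = 0.896111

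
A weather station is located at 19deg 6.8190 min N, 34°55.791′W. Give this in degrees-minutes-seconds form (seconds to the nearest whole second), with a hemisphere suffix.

φ: 6.81900′ → 6′ and 0.81900 × 60 = 49.14″
λ: fractional minutes 0.79100 × 60 = 47.46″

19°06′49″ N, 34°55′47″ W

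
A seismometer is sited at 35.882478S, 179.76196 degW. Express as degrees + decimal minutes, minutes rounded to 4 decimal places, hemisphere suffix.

35° 52.9487′ S, 179° 45.7176′ W

φ: 35° + 0.882478 × 60 = 35° 52.948680′
Lon: minutes = (179.761960 − 179) × 60 = 45.717600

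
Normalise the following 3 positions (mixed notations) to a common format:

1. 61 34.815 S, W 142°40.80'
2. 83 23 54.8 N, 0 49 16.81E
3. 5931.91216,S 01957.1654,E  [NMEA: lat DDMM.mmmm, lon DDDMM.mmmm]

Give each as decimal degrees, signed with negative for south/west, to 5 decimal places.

1. -61.58025, -142.68000
2. 83.39856, 0.82134
3. -59.53187, 19.95276

Point 1:
  φ: 34.815′ = 0.580250°; total 61.580250
  hemisphere S, so the sign is −
  Longitude: 142 + 40.8/60 = 142.680000
  W → negative
Point 2:
  Lat: 83° + 23/60 + 54.8/3600 = 83 + 0.383333 + 0.015222 = 83.398556
  N → positive
  Longitude: 49′ + 16.81″ = 49.28017′; 0 + 49.28017/60 = 0.821336
  E ⇒ keep positive
Point 3:
  Latitude: degrees = first 2 digits = 59, minutes = 31.91216; 59 + 31.91216/60 = 59.531869
  S → negative
  Lon: split at 3 digits → 019° and 57.1654′; 19 + 57.1654/60 = 19.952757
  E ⇒ keep positive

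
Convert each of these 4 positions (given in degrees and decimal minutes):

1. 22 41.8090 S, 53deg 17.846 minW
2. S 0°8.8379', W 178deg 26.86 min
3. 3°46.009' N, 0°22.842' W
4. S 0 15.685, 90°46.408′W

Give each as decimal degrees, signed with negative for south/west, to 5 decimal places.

Point 1:
  Lat: 41.809′ = 0.696817°; total 22.696817
  S ⇒ negate
  Longitude: 53 + 17.846/60 = 53.297433
  W ⇒ negate
Point 2:
  φ: 8.8379′ = 0.147298°; total 0.147298
  hemisphere S, so the sign is −
  Longitude: 26.86′ = 0.447667°; total 178.447667
  hemisphere W, so the sign is −
Point 3:
  Lat: 3 + 46.009/60 = 3.766817
  N → positive
  Longitude: 22.842′ = 0.380700°; total 0.380700
  hemisphere W, so the sign is −
Point 4:
  Latitude: 15.685′ = 0.261417°; total 0.261417
  hemisphere S, so the sign is −
  Lon: 46.408′ = 0.773467°; total 90.773467
  W → negative

1. -22.69682, -53.29743
2. -0.14730, -178.44767
3. 3.76682, -0.38070
4. -0.26142, -90.77347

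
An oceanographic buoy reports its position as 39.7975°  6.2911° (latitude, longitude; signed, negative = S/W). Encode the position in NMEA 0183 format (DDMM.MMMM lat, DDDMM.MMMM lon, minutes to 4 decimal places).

Lat: 39° + 0.797500 × 60 = 39° 47.850000′
λ: fractional part 0.291100 → 17.466000 minutes

3947.8500,N / 00617.4660,E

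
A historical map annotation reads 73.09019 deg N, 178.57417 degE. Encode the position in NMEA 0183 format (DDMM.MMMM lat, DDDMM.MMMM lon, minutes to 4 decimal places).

φ: fractional part 0.090190 → 5.411400 minutes
Longitude: 178° + 0.574170 × 60 = 178° 34.450200′

7305.4114,N / 17834.4502,E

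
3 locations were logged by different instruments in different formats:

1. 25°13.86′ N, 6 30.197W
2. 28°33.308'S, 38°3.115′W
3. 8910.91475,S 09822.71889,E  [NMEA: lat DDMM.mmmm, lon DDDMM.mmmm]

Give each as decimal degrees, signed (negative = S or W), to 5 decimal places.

1. 25.23100, -6.50328
2. -28.55513, -38.05192
3. -89.18191, 98.37865

Point 1:
  Latitude: 13.86′ = 0.231000°; total 25.231000
  N → positive
  Longitude: 30.197′ = 0.503283°; total 6.503283
  hemisphere W, so the sign is −
Point 2:
  Lat: 33.308′ = 0.555133°; total 28.555133
  S → negative
  Longitude: 3.115′ = 0.051917°; total 38.051917
  hemisphere W, so the sign is −
Point 3:
  φ: split at 2 digits → 89° and 10.91475′; 89 + 10.91475/60 = 89.181913
  S → negative
  Lon: split at 3 digits → 098° and 22.71889′; 98 + 22.71889/60 = 98.378648
  E ⇒ keep positive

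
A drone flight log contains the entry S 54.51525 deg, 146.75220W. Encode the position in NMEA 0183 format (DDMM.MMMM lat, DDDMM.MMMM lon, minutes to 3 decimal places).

5430.915,S / 14645.132,W

Latitude: 54° + 0.515250 × 60 = 54° 30.91500′
Lon: 146° + 0.752200 × 60 = 146° 45.13200′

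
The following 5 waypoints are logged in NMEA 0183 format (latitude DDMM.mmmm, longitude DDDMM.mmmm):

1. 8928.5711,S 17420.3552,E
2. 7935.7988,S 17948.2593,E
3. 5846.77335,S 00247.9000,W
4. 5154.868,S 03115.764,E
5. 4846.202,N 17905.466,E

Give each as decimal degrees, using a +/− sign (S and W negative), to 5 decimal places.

1. -89.47619, 174.33925
2. -79.59665, 179.80432
3. -58.77956, -2.79833
4. -51.91447, 31.26273
5. 48.77003, 179.09110

Point 1:
  Lat: split at 2 digits → 89° and 28.5711′; 89 + 28.5711/60 = 89.476185
  hemisphere S, so the sign is −
  Longitude: degrees = first 3 digits = 174, minutes = 20.3552; 174 + 20.3552/60 = 174.339253
  E → positive
Point 2:
  φ: split at 2 digits → 79° and 35.7988′; 79 + 35.7988/60 = 79.596647
  hemisphere S, so the sign is −
  Longitude: degrees = first 3 digits = 179, minutes = 48.2593; 179 + 48.2593/60 = 179.804322
  E → positive
Point 3:
  Latitude: degrees = first 2 digits = 58, minutes = 46.77335; 58 + 46.77335/60 = 58.779556
  S ⇒ negate
  Longitude: split at 3 digits → 002° and 47.9′; 2 + 47.9/60 = 2.798333
  W ⇒ negate
Point 4:
  φ: split at 2 digits → 51° and 54.868′; 51 + 54.868/60 = 51.914467
  S ⇒ negate
  λ: split at 3 digits → 031° and 15.764′; 31 + 15.764/60 = 31.262733
  E → positive
Point 5:
  Latitude: degrees = first 2 digits = 48, minutes = 46.202; 48 + 46.202/60 = 48.770033
  N ⇒ keep positive
  Longitude: degrees = first 3 digits = 179, minutes = 5.466; 179 + 5.466/60 = 179.091100
  E ⇒ keep positive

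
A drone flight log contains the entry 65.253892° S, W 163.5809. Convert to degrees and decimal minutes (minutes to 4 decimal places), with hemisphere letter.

Latitude: minutes = (65.253892 − 65) × 60 = 15.233520
Longitude: 163° + 0.580900 × 60 = 163° 34.854000′

65° 15.2335′ S, 163° 34.8540′ W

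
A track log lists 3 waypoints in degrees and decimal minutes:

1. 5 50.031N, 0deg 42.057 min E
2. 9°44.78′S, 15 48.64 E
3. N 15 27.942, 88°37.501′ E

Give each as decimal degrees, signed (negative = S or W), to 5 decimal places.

1. 5.83385, 0.70095
2. -9.74633, 15.81067
3. 15.46570, 88.62502

Point 1:
  Lat: 5 + 50.031/60 = 5.833850
  N ⇒ keep positive
  λ: 42.057′ = 0.700950°; total 0.700950
  E ⇒ keep positive
Point 2:
  Latitude: 9 + 44.78/60 = 9.746333
  S ⇒ negate
  Longitude: 15 + 48.64/60 = 15.810667
  E ⇒ keep positive
Point 3:
  φ: 27.942′ = 0.465700°; total 15.465700
  N ⇒ keep positive
  Lon: 88 + 37.501/60 = 88.625017
  E ⇒ keep positive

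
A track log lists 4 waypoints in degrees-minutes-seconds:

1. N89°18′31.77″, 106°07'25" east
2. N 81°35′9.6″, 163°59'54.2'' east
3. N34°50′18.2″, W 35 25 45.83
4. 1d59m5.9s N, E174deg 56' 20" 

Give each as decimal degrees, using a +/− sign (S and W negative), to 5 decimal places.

Point 1:
  φ: 18′ + 31.77″ = 18.52950′; 89 + 18.52950/60 = 89.308825
  N ⇒ keep positive
  Lon: 106° + 7/60 + 25/3600 = 106 + 0.116667 + 0.006944 = 106.123611
  E → positive
Point 2:
  Lat: 81 + 35/60 + 9.6/3600 = 81.586000
  N ⇒ keep positive
  Longitude: 163° + 59/60 + 54.2/3600 = 163 + 0.983333 + 0.015056 = 163.998389
  E → positive
Point 3:
  Lat: 34 + 50/60 + 18.2/3600 = 34.838389
  N → positive
  Lon: 35 + 25/60 + 45.83/3600 = 35.429397
  W ⇒ negate
Point 4:
  Lat: 1° + 59/60 + 5.9/3600 = 1 + 0.983333 + 0.001639 = 1.984972
  N → positive
  Longitude: 174° + 56/60 + 20/3600 = 174 + 0.933333 + 0.005556 = 174.938889
  E ⇒ keep positive

1. 89.30883, 106.12361
2. 81.58600, 163.99839
3. 34.83839, -35.42940
4. 1.98497, 174.93889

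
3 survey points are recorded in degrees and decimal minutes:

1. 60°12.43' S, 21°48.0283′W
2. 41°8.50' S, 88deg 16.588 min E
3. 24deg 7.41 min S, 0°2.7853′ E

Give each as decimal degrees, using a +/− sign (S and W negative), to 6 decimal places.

Point 1:
  φ: 12.43′ = 0.207167°; total 60.2071667
  hemisphere S, so the sign is −
  Lon: 48.0283′ = 0.800472°; total 21.8004717
  W → negative
Point 2:
  Lat: 41 + 8.5/60 = 41.1416667
  hemisphere S, so the sign is −
  λ: 16.588′ = 0.276467°; total 88.2764667
  E → positive
Point 3:
  Latitude: 7.41′ = 0.123500°; total 24.1235000
  S → negative
  Longitude: 0 + 2.7853/60 = 0.0464217
  E ⇒ keep positive

1. -60.207167, -21.800472
2. -41.141667, 88.276467
3. -24.123500, 0.046422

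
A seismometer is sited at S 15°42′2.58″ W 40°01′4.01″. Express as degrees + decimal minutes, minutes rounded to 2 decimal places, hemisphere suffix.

φ: seconds/60 = 0.04300; minutes = 42 + 0.04300 = 42.0430
λ: seconds/60 = 0.06683; minutes = 1 + 0.06683 = 1.0668

15° 42.04′ S, 40° 1.07′ W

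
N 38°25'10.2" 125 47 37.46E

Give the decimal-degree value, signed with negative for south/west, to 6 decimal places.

φ: 25′ + 10.2″ = 25.17000′; 38 + 25.17000/60 = 38.4195000
N → positive
Lon: 125 + 47/60 + 37.46/3600 = 125.7937389
E ⇒ keep positive

38.419500, 125.793739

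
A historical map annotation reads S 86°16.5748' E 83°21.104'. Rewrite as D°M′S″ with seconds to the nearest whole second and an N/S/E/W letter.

φ: fractional minutes 0.57480 × 60 = 34.49″
λ: fractional minutes 0.10400 × 60 = 6.24″

86°16′34″ S, 83°21′6″ E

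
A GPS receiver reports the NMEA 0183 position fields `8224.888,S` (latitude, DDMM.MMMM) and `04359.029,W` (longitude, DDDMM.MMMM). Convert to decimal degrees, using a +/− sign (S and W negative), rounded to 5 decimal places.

φ: split at 2 digits → 82° and 24.888′; 82 + 24.888/60 = 82.414800
hemisphere S, so the sign is −
Longitude: split at 3 digits → 043° and 59.029′; 43 + 59.029/60 = 43.983817
hemisphere W, so the sign is −

-82.41480, -43.98382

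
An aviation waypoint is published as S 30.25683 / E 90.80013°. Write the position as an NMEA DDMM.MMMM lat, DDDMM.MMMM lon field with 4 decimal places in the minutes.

Latitude: fractional part 0.256830 → 15.409800 minutes
λ: fractional part 0.800130 → 48.007800 minutes

3015.4098,S / 09048.0078,E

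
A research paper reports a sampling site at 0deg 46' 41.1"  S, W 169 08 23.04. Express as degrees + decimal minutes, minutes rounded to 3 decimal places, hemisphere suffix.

Latitude: seconds/60 = 0.68500; minutes = 46 + 0.68500 = 46.68500
Longitude: 8 + 23.04/60 = 8.38400′

0° 46.685′ S, 169° 8.384′ W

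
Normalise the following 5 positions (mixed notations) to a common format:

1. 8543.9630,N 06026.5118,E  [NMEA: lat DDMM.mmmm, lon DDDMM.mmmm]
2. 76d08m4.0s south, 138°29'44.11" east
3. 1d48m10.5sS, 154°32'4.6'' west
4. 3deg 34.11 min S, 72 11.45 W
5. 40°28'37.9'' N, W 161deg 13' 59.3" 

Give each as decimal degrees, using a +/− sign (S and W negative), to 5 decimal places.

1. 85.73272, 60.44186
2. -76.13444, 138.49559
3. -1.80292, -154.53461
4. -3.56850, -72.19083
5. 40.47719, -161.23314

Point 1:
  Lat: degrees = first 2 digits = 85, minutes = 43.963; 85 + 43.963/60 = 85.732717
  N ⇒ keep positive
  Longitude: degrees = first 3 digits = 60, minutes = 26.5118; 60 + 26.5118/60 = 60.441863
  E → positive
Point 2:
  Latitude: 76 + 8/60 + 4/3600 = 76.134444
  hemisphere S, so the sign is −
  λ: 29′ + 44.11″ = 29.73517′; 138 + 29.73517/60 = 138.495586
  E ⇒ keep positive
Point 3:
  Lat: 48′ + 10.5″ = 48.17500′; 1 + 48.17500/60 = 1.802917
  S ⇒ negate
  Longitude: 154 + 32/60 + 4.6/3600 = 154.534611
  W → negative
Point 4:
  Lat: 34.11′ = 0.568500°; total 3.568500
  S → negative
  Longitude: 11.45′ = 0.190833°; total 72.190833
  W → negative
Point 5:
  φ: 40 + 28/60 + 37.9/3600 = 40.477194
  N ⇒ keep positive
  Lon: 161° + 13/60 + 59.3/3600 = 161 + 0.216667 + 0.016472 = 161.233139
  W → negative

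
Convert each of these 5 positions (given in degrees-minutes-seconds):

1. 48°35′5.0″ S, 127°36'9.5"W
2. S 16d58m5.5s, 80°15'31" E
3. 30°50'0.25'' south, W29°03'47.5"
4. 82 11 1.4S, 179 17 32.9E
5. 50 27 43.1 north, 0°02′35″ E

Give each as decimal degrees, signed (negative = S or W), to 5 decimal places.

1. -48.58472, -127.60264
2. -16.96819, 80.25861
3. -30.83340, -29.06319
4. -82.18372, 179.29247
5. 50.46197, 0.04306

Point 1:
  Latitude: 48 + 35/60 + 5/3600 = 48.584722
  S ⇒ negate
  Lon: 36′ + 9.5″ = 36.15833′; 127 + 36.15833/60 = 127.602639
  W → negative
Point 2:
  φ: 16° + 58/60 + 5.5/3600 = 16 + 0.966667 + 0.001528 = 16.968194
  S ⇒ negate
  Lon: 80° + 15/60 + 31/3600 = 80 + 0.250000 + 0.008611 = 80.258611
  E → positive
Point 3:
  Latitude: 50′ + 0.25″ = 50.00417′; 30 + 50.00417/60 = 30.833403
  hemisphere S, so the sign is −
  Longitude: 3′ + 47.5″ = 3.79167′; 29 + 3.79167/60 = 29.063194
  W → negative
Point 4:
  φ: 82 + 11/60 + 1.4/3600 = 82.183722
  hemisphere S, so the sign is −
  Longitude: 17′ + 32.9″ = 17.54833′; 179 + 17.54833/60 = 179.292472
  E ⇒ keep positive
Point 5:
  Lat: 50 + 27/60 + 43.1/3600 = 50.461972
  N → positive
  λ: 0° + 2/60 + 35/3600 = 0 + 0.033333 + 0.009722 = 0.043056
  E ⇒ keep positive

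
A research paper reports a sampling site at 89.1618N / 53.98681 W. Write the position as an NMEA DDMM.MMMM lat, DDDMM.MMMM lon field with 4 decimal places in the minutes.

8909.7080,N / 05359.2086,W

φ: 89° + 0.161800 × 60 = 89° 9.708000′
λ: 53° + 0.986810 × 60 = 53° 59.208600′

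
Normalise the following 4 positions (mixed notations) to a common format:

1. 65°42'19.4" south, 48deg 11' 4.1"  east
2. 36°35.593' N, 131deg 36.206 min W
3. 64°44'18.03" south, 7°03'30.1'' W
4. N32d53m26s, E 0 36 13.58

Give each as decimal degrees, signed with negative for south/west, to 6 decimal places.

1. -65.705389, 48.184472
2. 36.593217, -131.603433
3. -64.738342, -7.058361
4. 32.890556, 0.603772

Point 1:
  Lat: 42′ + 19.4″ = 42.32333′; 65 + 42.32333/60 = 65.7053889
  hemisphere S, so the sign is −
  λ: 48 + 11/60 + 4.1/3600 = 48.1844722
  E → positive
Point 2:
  φ: 35.593′ = 0.593217°; total 36.5932167
  N ⇒ keep positive
  Longitude: 131 + 36.206/60 = 131.6034333
  W ⇒ negate
Point 3:
  Latitude: 64° + 44/60 + 18.03/3600 = 64 + 0.733333 + 0.005008 = 64.7383417
  S → negative
  λ: 7 + 3/60 + 30.1/3600 = 7.0583611
  hemisphere W, so the sign is −
Point 4:
  φ: 32° + 53/60 + 26/3600 = 32 + 0.883333 + 0.007222 = 32.8905556
  N ⇒ keep positive
  λ: 0° + 36/60 + 13.58/3600 = 0 + 0.600000 + 0.003772 = 0.6037722
  E ⇒ keep positive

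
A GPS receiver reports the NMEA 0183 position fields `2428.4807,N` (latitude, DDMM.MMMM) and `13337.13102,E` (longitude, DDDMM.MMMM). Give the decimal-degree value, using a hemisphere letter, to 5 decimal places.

24.47468° N, 133.61885° E

φ: split at 2 digits → 24° and 28.4807′; 24 + 28.4807/60 = 24.474678
Longitude: split at 3 digits → 133° and 37.13102′; 133 + 37.13102/60 = 133.618850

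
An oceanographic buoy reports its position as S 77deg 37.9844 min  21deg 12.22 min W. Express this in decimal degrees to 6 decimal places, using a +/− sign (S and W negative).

φ: 37.9844′ = 0.633073°; total 77.6330733
S ⇒ negate
λ: 12.22′ = 0.203667°; total 21.2036667
W → negative

-77.633073, -21.203667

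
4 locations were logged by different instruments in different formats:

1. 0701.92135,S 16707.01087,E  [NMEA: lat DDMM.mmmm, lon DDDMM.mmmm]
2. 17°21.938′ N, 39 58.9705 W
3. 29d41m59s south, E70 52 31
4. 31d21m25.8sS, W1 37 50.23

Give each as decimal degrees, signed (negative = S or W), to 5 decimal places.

1. -7.03202, 167.11685
2. 17.36563, -39.98284
3. -29.69972, 70.87528
4. -31.35717, -1.63062

Point 1:
  φ: split at 2 digits → 07° and 1.92135′; 7 + 1.92135/60 = 7.032023
  S ⇒ negate
  Longitude: split at 3 digits → 167° and 7.01087′; 167 + 7.01087/60 = 167.116848
  E → positive
Point 2:
  Lat: 21.938′ = 0.365633°; total 17.365633
  N ⇒ keep positive
  Longitude: 39 + 58.9705/60 = 39.982842
  W → negative
Point 3:
  Latitude: 41′ + 59″ = 41.98333′; 29 + 41.98333/60 = 29.699722
  S → negative
  Lon: 70 + 52/60 + 31/3600 = 70.875278
  E → positive
Point 4:
  φ: 31 + 21/60 + 25.8/3600 = 31.357167
  S → negative
  λ: 37′ + 50.23″ = 37.83717′; 1 + 37.83717/60 = 1.630619
  W ⇒ negate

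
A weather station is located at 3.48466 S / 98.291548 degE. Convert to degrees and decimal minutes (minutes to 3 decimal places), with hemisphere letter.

3° 29.080′ S, 98° 17.493′ E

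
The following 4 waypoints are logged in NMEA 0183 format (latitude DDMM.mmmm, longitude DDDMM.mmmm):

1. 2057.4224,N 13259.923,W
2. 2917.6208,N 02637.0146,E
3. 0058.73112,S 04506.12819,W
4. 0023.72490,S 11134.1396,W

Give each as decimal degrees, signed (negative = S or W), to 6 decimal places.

Point 1:
  φ: degrees = first 2 digits = 20, minutes = 57.4224; 20 + 57.4224/60 = 20.9570400
  N ⇒ keep positive
  λ: degrees = first 3 digits = 132, minutes = 59.923; 132 + 59.923/60 = 132.9987167
  W ⇒ negate
Point 2:
  φ: degrees = first 2 digits = 29, minutes = 17.6208; 29 + 17.6208/60 = 29.2936800
  N → positive
  λ: degrees = first 3 digits = 26, minutes = 37.0146; 26 + 37.0146/60 = 26.6169100
  E → positive
Point 3:
  φ: degrees = first 2 digits = 0, minutes = 58.73112; 0 + 58.73112/60 = 0.9788520
  S ⇒ negate
  λ: degrees = first 3 digits = 45, minutes = 6.12819; 45 + 6.12819/60 = 45.1021365
  hemisphere W, so the sign is −
Point 4:
  Lat: degrees = first 2 digits = 0, minutes = 23.7249; 0 + 23.7249/60 = 0.3954150
  S ⇒ negate
  λ: degrees = first 3 digits = 111, minutes = 34.1396; 111 + 34.1396/60 = 111.5689933
  W ⇒ negate

1. 20.957040, -132.998717
2. 29.293680, 26.616910
3. -0.978852, -45.102137
4. -0.395415, -111.568993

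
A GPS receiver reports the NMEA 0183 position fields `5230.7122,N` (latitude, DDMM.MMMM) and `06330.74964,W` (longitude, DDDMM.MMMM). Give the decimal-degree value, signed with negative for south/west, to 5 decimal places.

52.51187, -63.51249

φ: split at 2 digits → 52° and 30.7122′; 52 + 30.7122/60 = 52.511870
N ⇒ keep positive
λ: degrees = first 3 digits = 63, minutes = 30.74964; 63 + 30.74964/60 = 63.512494
hemisphere W, so the sign is −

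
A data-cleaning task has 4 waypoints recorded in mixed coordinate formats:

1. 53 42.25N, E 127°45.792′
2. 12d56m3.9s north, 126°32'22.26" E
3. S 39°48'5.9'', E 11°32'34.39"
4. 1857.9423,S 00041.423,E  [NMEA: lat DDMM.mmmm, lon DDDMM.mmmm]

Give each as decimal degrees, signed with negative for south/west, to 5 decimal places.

Point 1:
  Lat: 53 + 42.25/60 = 53.704167
  N → positive
  λ: 45.792′ = 0.763200°; total 127.763200
  E ⇒ keep positive
Point 2:
  Lat: 56′ + 3.9″ = 56.06500′; 12 + 56.06500/60 = 12.934417
  N ⇒ keep positive
  λ: 126 + 32/60 + 22.26/3600 = 126.539517
  E → positive
Point 3:
  Lat: 48′ + 5.9″ = 48.09833′; 39 + 48.09833/60 = 39.801639
  S → negative
  Lon: 11° + 32/60 + 34.39/3600 = 11 + 0.533333 + 0.009553 = 11.542886
  E → positive
Point 4:
  Lat: split at 2 digits → 18° and 57.9423′; 18 + 57.9423/60 = 18.965705
  hemisphere S, so the sign is −
  Lon: degrees = first 3 digits = 0, minutes = 41.423; 0 + 41.423/60 = 0.690383
  E → positive

1. 53.70417, 127.76320
2. 12.93442, 126.53952
3. -39.80164, 11.54289
4. -18.96571, 0.69038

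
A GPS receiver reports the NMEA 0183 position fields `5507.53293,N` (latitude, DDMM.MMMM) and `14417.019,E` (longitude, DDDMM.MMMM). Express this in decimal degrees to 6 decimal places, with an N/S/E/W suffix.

55.125549° N, 144.283650° E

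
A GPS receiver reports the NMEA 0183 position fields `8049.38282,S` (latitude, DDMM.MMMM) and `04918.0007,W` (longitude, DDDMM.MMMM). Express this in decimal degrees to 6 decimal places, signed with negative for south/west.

-80.823047, -49.300012

φ: degrees = first 2 digits = 80, minutes = 49.38282; 80 + 49.38282/60 = 80.8230470
hemisphere S, so the sign is −
Longitude: degrees = first 3 digits = 49, minutes = 18.0007; 49 + 18.0007/60 = 49.3000117
W ⇒ negate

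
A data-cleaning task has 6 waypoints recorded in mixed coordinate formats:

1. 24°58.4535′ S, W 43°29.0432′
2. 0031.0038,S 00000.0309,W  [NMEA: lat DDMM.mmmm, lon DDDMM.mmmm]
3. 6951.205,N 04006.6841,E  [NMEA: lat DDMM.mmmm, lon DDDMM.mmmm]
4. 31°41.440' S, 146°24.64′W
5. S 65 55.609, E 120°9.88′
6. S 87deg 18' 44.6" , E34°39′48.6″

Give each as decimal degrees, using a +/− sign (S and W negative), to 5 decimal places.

1. -24.97423, -43.48405
2. -0.51673, -0.00052
3. 69.85342, 40.11140
4. -31.69067, -146.41067
5. -65.92682, 120.16467
6. -87.31239, 34.66350

Point 1:
  φ: 24 + 58.4535/60 = 24.974225
  S → negative
  λ: 29.0432′ = 0.484053°; total 43.484053
  hemisphere W, so the sign is −
Point 2:
  φ: split at 2 digits → 00° and 31.0038′; 0 + 31.0038/60 = 0.516730
  hemisphere S, so the sign is −
  Lon: split at 3 digits → 000° and 0.0309′; 0 + 0.0309/60 = 0.000515
  W → negative
Point 3:
  Latitude: degrees = first 2 digits = 69, minutes = 51.205; 69 + 51.205/60 = 69.853417
  N → positive
  Longitude: split at 3 digits → 040° and 6.6841′; 40 + 6.6841/60 = 40.111402
  E ⇒ keep positive
Point 4:
  Latitude: 41.44′ = 0.690667°; total 31.690667
  S → negative
  Longitude: 24.64′ = 0.410667°; total 146.410667
  W ⇒ negate
Point 5:
  φ: 55.609′ = 0.926817°; total 65.926817
  S ⇒ negate
  Lon: 9.88′ = 0.164667°; total 120.164667
  E → positive
Point 6:
  Lat: 87 + 18/60 + 44.6/3600 = 87.312389
  S → negative
  Lon: 34 + 39/60 + 48.6/3600 = 34.663500
  E ⇒ keep positive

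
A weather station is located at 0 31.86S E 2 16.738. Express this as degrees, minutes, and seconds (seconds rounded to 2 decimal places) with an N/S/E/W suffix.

Lat: fractional minutes 0.86000 × 60 = 51.6000″
Longitude: 16.73800′ → 16′ and 0.73800 × 60 = 44.2800″

0°31′51.60″ S, 2°16′44.28″ E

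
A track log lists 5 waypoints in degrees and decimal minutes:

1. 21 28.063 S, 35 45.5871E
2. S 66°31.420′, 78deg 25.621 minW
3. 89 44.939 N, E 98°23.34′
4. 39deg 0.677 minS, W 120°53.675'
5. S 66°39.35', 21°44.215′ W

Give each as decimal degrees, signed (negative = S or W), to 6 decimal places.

1. -21.467717, 35.759785
2. -66.523667, -78.427017
3. 89.748983, 98.389000
4. -39.011283, -120.894583
5. -66.655833, -21.736917

Point 1:
  Latitude: 21 + 28.063/60 = 21.4677167
  hemisphere S, so the sign is −
  Longitude: 35 + 45.5871/60 = 35.7597850
  E ⇒ keep positive
Point 2:
  φ: 31.42′ = 0.523667°; total 66.5236667
  hemisphere S, so the sign is −
  Lon: 25.621′ = 0.427017°; total 78.4270167
  W ⇒ negate
Point 3:
  Latitude: 89 + 44.939/60 = 89.7489833
  N → positive
  Lon: 98 + 23.34/60 = 98.3890000
  E → positive
Point 4:
  Latitude: 0.677′ = 0.011283°; total 39.0112833
  hemisphere S, so the sign is −
  Longitude: 53.675′ = 0.894583°; total 120.8945833
  hemisphere W, so the sign is −
Point 5:
  Latitude: 66 + 39.35/60 = 66.6558333
  S → negative
  λ: 21 + 44.215/60 = 21.7369167
  hemisphere W, so the sign is −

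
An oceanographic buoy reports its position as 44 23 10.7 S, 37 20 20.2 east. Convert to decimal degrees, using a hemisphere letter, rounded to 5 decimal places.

44.38631° S, 37.33894° E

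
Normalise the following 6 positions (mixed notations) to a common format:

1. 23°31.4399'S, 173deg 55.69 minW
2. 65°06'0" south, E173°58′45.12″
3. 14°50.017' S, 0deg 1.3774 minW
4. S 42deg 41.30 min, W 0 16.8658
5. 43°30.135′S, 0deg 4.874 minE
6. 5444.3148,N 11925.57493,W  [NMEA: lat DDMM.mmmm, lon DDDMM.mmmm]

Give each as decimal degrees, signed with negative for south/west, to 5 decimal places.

Point 1:
  Lat: 23 + 31.4399/60 = 23.523998
  hemisphere S, so the sign is −
  Longitude: 55.69′ = 0.928167°; total 173.928167
  W → negative
Point 2:
  φ: 65° + 6/60 + 0/3600 = 65 + 0.100000 + 0.000000 = 65.100000
  hemisphere S, so the sign is −
  Longitude: 58′ + 45.12″ = 58.75200′; 173 + 58.75200/60 = 173.979200
  E ⇒ keep positive
Point 3:
  Lat: 50.017′ = 0.833617°; total 14.833617
  S → negative
  λ: 1.3774′ = 0.022957°; total 0.022957
  hemisphere W, so the sign is −
Point 4:
  Lat: 42 + 41.3/60 = 42.688333
  S → negative
  Lon: 0 + 16.8658/60 = 0.281097
  hemisphere W, so the sign is −
Point 5:
  Latitude: 30.135′ = 0.502250°; total 43.502250
  hemisphere S, so the sign is −
  Longitude: 0 + 4.874/60 = 0.081233
  E → positive
Point 6:
  φ: degrees = first 2 digits = 54, minutes = 44.3148; 54 + 44.3148/60 = 54.738580
  N → positive
  Lon: split at 3 digits → 119° and 25.57493′; 119 + 25.57493/60 = 119.426249
  W → negative

1. -23.52400, -173.92817
2. -65.10000, 173.97920
3. -14.83362, -0.02296
4. -42.68833, -0.28110
5. -43.50225, 0.08123
6. 54.73858, -119.42625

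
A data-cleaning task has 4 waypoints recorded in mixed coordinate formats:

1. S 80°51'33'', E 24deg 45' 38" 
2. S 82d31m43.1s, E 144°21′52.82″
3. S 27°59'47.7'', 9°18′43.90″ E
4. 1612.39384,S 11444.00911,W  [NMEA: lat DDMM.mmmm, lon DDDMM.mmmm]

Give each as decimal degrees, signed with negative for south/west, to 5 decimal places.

1. -80.85917, 24.76056
2. -82.52864, 144.36467
3. -27.99658, 9.31219
4. -16.20656, -114.73349

Point 1:
  Latitude: 80 + 51/60 + 33/3600 = 80.859167
  hemisphere S, so the sign is −
  Longitude: 24 + 45/60 + 38/3600 = 24.760556
  E ⇒ keep positive
Point 2:
  Latitude: 31′ + 43.1″ = 31.71833′; 82 + 31.71833/60 = 82.528639
  S ⇒ negate
  Lon: 21′ + 52.82″ = 21.88033′; 144 + 21.88033/60 = 144.364672
  E ⇒ keep positive
Point 3:
  φ: 59′ + 47.7″ = 59.79500′; 27 + 59.79500/60 = 27.996583
  S ⇒ negate
  λ: 18′ + 43.9″ = 18.73167′; 9 + 18.73167/60 = 9.312194
  E → positive
Point 4:
  Lat: degrees = first 2 digits = 16, minutes = 12.39384; 16 + 12.39384/60 = 16.206564
  S ⇒ negate
  Longitude: degrees = first 3 digits = 114, minutes = 44.00911; 114 + 44.00911/60 = 114.733485
  W ⇒ negate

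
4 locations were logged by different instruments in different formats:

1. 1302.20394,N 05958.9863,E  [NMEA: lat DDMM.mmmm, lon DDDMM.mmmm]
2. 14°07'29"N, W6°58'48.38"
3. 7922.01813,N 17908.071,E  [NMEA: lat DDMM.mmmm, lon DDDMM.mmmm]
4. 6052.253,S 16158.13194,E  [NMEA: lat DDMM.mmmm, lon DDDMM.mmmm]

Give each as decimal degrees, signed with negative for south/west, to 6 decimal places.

1. 13.036732, 59.983105
2. 14.124722, -6.980106
3. 79.366969, 179.134517
4. -60.870883, 161.968866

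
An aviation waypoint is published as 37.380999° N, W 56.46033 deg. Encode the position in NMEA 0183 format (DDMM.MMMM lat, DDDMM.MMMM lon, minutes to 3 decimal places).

3722.860,N / 05627.620,W

Lat: fractional part 0.380999 → 22.85994 minutes
λ: fractional part 0.460330 → 27.61980 minutes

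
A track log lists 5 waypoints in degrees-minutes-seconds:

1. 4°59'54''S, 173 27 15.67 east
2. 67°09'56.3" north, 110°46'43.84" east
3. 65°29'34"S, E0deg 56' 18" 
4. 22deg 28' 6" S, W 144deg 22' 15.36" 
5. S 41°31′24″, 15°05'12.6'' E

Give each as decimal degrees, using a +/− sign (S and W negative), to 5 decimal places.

1. -4.99833, 173.45435
2. 67.16564, 110.77884
3. -65.49278, 0.93833
4. -22.46833, -144.37093
5. -41.52333, 15.08683

Point 1:
  φ: 59′ + 54″ = 59.90000′; 4 + 59.90000/60 = 4.998333
  hemisphere S, so the sign is −
  Longitude: 173 + 27/60 + 15.67/3600 = 173.454353
  E → positive
Point 2:
  Latitude: 67° + 9/60 + 56.3/3600 = 67 + 0.150000 + 0.015639 = 67.165639
  N → positive
  Lon: 110 + 46/60 + 43.84/3600 = 110.778844
  E ⇒ keep positive
Point 3:
  Latitude: 29′ + 34″ = 29.56667′; 65 + 29.56667/60 = 65.492778
  S ⇒ negate
  λ: 0° + 56/60 + 18/3600 = 0 + 0.933333 + 0.005000 = 0.938333
  E ⇒ keep positive
Point 4:
  Latitude: 28′ + 6″ = 28.10000′; 22 + 28.10000/60 = 22.468333
  hemisphere S, so the sign is −
  λ: 144° + 22/60 + 15.36/3600 = 144 + 0.366667 + 0.004267 = 144.370933
  hemisphere W, so the sign is −
Point 5:
  Lat: 41° + 31/60 + 24/3600 = 41 + 0.516667 + 0.006667 = 41.523333
  S ⇒ negate
  Lon: 5′ + 12.6″ = 5.21000′; 15 + 5.21000/60 = 15.086833
  E → positive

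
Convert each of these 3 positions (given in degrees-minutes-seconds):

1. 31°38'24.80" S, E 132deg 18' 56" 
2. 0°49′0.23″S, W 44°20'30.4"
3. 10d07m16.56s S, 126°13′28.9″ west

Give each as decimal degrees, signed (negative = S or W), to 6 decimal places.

1. -31.640222, 132.315556
2. -0.816731, -44.341778
3. -10.121267, -126.224694

Point 1:
  Lat: 31 + 38/60 + 24.8/3600 = 31.6402222
  S ⇒ negate
  Longitude: 18′ + 56″ = 18.93333′; 132 + 18.93333/60 = 132.3155556
  E ⇒ keep positive
Point 2:
  Latitude: 0° + 49/60 + 0.23/3600 = 0 + 0.816667 + 0.000064 = 0.8167306
  S ⇒ negate
  Longitude: 20′ + 30.4″ = 20.50667′; 44 + 20.50667/60 = 44.3417778
  hemisphere W, so the sign is −
Point 3:
  φ: 7′ + 16.56″ = 7.27600′; 10 + 7.27600/60 = 10.1212667
  S → negative
  Lon: 126 + 13/60 + 28.9/3600 = 126.2246944
  W ⇒ negate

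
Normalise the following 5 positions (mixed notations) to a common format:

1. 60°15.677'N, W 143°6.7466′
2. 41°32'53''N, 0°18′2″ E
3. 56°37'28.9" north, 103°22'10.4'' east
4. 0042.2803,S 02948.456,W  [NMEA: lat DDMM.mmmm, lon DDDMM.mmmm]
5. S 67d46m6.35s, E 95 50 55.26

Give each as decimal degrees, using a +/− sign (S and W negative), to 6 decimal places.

1. 60.261283, -143.112443
2. 41.548056, 0.300556
3. 56.624694, 103.369556
4. -0.704672, -29.807600
5. -67.768431, 95.848683

Point 1:
  Latitude: 15.677′ = 0.261283°; total 60.2612833
  N → positive
  λ: 143 + 6.7466/60 = 143.1124433
  hemisphere W, so the sign is −
Point 2:
  φ: 41 + 32/60 + 53/3600 = 41.5480556
  N ⇒ keep positive
  Lon: 18′ + 2″ = 18.03333′; 0 + 18.03333/60 = 0.3005556
  E → positive
Point 3:
  Lat: 56 + 37/60 + 28.9/3600 = 56.6246944
  N → positive
  λ: 22′ + 10.4″ = 22.17333′; 103 + 22.17333/60 = 103.3695556
  E ⇒ keep positive
Point 4:
  Lat: split at 2 digits → 00° and 42.2803′; 0 + 42.2803/60 = 0.7046717
  hemisphere S, so the sign is −
  Longitude: split at 3 digits → 029° and 48.456′; 29 + 48.456/60 = 29.8076000
  W ⇒ negate
Point 5:
  φ: 67° + 46/60 + 6.35/3600 = 67 + 0.766667 + 0.001764 = 67.7684306
  S → negative
  Lon: 95 + 50/60 + 55.26/3600 = 95.8486833
  E → positive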